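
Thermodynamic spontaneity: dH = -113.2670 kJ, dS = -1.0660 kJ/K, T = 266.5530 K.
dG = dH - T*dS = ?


T*dS = 266.5530 * -1.0660 = -284.1455 kJ
dG = -113.2670 + 284.1455 = 170.8785 kJ (non-spontaneous)

dG = 170.8785 kJ, non-spontaneous


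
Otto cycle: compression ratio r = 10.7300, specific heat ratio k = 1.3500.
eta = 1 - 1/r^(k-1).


r^(k-1) = 2.2946
eta = 1 - 1/2.2946 = 0.5642 = 56.4197%

56.4197%


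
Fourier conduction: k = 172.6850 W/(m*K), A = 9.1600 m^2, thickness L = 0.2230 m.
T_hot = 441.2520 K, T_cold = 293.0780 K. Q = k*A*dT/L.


dT = 148.1740 K
Q = 172.6850 * 9.1600 * 148.1740 / 0.2230 = 1051035.1258 W

1051035.1258 W


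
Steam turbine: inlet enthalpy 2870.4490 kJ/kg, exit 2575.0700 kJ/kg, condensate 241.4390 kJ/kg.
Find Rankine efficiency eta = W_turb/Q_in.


W = 295.3790 kJ/kg
Q_in = 2629.0100 kJ/kg
eta = 0.1124 = 11.2354%

eta = 11.2354%


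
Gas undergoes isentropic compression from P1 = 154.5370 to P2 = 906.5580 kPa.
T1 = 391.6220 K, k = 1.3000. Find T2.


(k-1)/k = 0.2308
(P2/P1)^exp = 1.5042
T2 = 391.6220 * 1.5042 = 589.0900 K

589.0900 K


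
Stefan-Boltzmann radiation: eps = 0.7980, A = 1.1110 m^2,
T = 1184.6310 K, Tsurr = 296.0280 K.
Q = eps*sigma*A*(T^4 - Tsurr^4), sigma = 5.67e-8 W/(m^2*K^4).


T^4 = 1.9694e+12
Tsurr^4 = 7.6795e+09
Q = 0.7980 * 5.67e-8 * 1.1110 * 1.9617e+12 = 98613.3199 W

98613.3199 W


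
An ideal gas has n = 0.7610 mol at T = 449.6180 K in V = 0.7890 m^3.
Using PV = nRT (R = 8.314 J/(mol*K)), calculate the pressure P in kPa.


P = nRT/V = 0.7610 * 8.314 * 449.6180 / 0.7890
= 2844.7124 / 0.7890 = 3605.4657 Pa = 3.6055 kPa

3.6055 kPa


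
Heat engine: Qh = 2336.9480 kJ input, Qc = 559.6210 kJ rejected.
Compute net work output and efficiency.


W = 2336.9480 - 559.6210 = 1777.3270 kJ
eta = 1777.3270 / 2336.9480 = 0.7605 = 76.0533%

W = 1777.3270 kJ, eta = 76.0533%


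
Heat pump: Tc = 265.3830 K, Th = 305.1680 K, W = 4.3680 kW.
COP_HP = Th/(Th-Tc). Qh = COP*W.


COP = 305.1680 / 39.7850 = 7.6704
Qh = 7.6704 * 4.3680 = 33.5044 kW

COP = 7.6704, Qh = 33.5044 kW


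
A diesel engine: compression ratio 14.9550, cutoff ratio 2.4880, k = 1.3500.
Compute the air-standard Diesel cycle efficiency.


r^(k-1) = 2.5774
rc^k = 3.4229
eta = 0.5320 = 53.2018%

53.2018%


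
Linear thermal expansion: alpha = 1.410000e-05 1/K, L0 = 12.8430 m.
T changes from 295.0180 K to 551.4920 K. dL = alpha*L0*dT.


dT = 256.4740 K
dL = 1.410000e-05 * 12.8430 * 256.4740 = 0.046444 m
L_final = 12.889444 m

dL = 0.046444 m


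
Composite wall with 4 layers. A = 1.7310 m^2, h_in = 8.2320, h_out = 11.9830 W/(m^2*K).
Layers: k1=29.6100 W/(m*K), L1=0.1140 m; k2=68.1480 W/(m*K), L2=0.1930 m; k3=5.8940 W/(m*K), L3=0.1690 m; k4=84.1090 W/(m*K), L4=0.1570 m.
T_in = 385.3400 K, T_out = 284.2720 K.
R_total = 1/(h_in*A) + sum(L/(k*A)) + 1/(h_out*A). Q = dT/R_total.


R_conv_in = 1/(8.2320*1.7310) = 0.0702
R_1 = 0.1140/(29.6100*1.7310) = 0.0022
R_2 = 0.1930/(68.1480*1.7310) = 0.0016
R_3 = 0.1690/(5.8940*1.7310) = 0.0166
R_4 = 0.1570/(84.1090*1.7310) = 0.0011
R_conv_out = 1/(11.9830*1.7310) = 0.0482
R_total = 0.1399 K/W
Q = 101.0680 / 0.1399 = 722.4787 W

R_total = 0.1399 K/W, Q = 722.4787 W


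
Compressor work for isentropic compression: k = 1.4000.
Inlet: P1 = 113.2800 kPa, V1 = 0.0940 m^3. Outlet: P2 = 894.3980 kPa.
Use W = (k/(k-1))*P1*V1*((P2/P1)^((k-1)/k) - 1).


(k-1)/k = 0.2857
(P2/P1)^exp = 1.8047
W = 3.5000 * 113.2800 * 0.0940 * (1.8047 - 1) = 29.9887 kJ

29.9887 kJ


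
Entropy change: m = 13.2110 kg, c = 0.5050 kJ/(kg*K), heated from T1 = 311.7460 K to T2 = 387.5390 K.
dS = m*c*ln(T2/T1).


T2/T1 = 1.2431
ln(T2/T1) = 0.2176
dS = 13.2110 * 0.5050 * 0.2176 = 1.4519 kJ/K

1.4519 kJ/K


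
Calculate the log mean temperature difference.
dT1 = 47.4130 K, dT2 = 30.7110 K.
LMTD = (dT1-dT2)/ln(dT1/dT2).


dT1/dT2 = 1.5438
ln(dT1/dT2) = 0.4343
LMTD = 16.7020 / 0.4343 = 38.4595 K

38.4595 K


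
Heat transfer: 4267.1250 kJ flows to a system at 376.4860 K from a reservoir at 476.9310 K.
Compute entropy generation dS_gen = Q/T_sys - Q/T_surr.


dS_sys = 4267.1250/376.4860 = 11.3341 kJ/K
dS_surr = -4267.1250/476.9310 = -8.9470 kJ/K
dS_gen = 11.3341 - 8.9470 = 2.3870 kJ/K (irreversible)

dS_gen = 2.3870 kJ/K, irreversible


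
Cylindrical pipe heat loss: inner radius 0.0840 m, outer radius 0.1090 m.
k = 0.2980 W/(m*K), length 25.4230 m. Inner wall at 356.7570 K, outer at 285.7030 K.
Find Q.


dT = 71.0540 K
ln(ro/ri) = 0.2605
Q = 2*pi*0.2980*25.4230*71.0540 / 0.2605 = 12982.3082 W

12982.3082 W


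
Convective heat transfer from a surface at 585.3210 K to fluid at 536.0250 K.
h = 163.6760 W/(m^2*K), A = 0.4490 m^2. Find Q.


dT = 49.2960 K
Q = 163.6760 * 0.4490 * 49.2960 = 3622.7889 W

3622.7889 W


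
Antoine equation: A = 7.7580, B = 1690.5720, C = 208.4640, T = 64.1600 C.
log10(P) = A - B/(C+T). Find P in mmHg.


C+T = 272.6240
B/(C+T) = 6.2011
log10(P) = 7.7580 - 6.2011 = 1.5569
P = 10^1.5569 = 36.0486 mmHg

36.0486 mmHg


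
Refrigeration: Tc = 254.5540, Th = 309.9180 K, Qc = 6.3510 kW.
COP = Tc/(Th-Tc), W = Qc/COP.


COP = 254.5540 / 55.3640 = 4.5978
W = 6.3510 / 4.5978 = 1.3813 kW

COP = 4.5978, W = 1.3813 kW


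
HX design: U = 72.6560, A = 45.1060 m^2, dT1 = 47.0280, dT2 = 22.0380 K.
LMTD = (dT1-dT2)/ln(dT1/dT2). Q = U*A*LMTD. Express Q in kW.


LMTD = 32.9694 K
Q = 72.6560 * 45.1060 * 32.9694 = 108048.1196 W = 108.0481 kW

108.0481 kW


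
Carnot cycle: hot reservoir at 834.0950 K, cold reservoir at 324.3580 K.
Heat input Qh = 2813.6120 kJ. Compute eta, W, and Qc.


eta = 1 - 324.3580/834.0950 = 0.6111
W = 0.6111 * 2813.6120 = 1719.4710 kJ
Qc = 2813.6120 - 1719.4710 = 1094.1410 kJ

eta = 61.1126%, W = 1719.4710 kJ, Qc = 1094.1410 kJ


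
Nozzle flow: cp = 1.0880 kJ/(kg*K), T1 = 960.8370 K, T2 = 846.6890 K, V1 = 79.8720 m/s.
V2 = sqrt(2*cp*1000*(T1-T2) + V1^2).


dT = 114.1480 K
2*cp*1000*dT = 248386.0480
V1^2 = 6379.5364
V2 = sqrt(254765.5844) = 504.7431 m/s

504.7431 m/s


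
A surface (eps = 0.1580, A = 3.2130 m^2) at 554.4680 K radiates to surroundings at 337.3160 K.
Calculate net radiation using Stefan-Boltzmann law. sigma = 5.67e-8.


T^4 = 9.4516e+10
Tsurr^4 = 1.2946e+10
Q = 0.1580 * 5.67e-8 * 3.2130 * 8.1570e+10 = 2347.9028 W

2347.9028 W


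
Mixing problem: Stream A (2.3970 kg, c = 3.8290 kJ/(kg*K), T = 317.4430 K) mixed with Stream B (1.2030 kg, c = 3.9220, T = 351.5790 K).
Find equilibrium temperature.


num = 4572.3358
den = 13.8963
Tf = 329.0331 K

329.0331 K


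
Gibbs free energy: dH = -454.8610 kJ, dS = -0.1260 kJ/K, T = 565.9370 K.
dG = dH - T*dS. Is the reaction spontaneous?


T*dS = 565.9370 * -0.1260 = -71.3081 kJ
dG = -454.8610 + 71.3081 = -383.5529 kJ (spontaneous)

dG = -383.5529 kJ, spontaneous


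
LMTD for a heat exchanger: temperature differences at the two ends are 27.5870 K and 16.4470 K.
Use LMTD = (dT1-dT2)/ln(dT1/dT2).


dT1/dT2 = 1.6773
ln(dT1/dT2) = 0.5172
LMTD = 11.1400 / 0.5172 = 21.5390 K

21.5390 K


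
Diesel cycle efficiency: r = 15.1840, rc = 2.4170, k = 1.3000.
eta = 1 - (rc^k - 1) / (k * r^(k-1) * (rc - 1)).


r^(k-1) = 2.2616
rc^k = 3.1496
eta = 0.4840 = 48.4018%

48.4018%


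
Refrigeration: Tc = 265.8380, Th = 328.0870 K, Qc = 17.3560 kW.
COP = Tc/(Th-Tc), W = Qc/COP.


COP = 265.8380 / 62.2490 = 4.2706
W = 17.3560 / 4.2706 = 4.0641 kW

COP = 4.2706, W = 4.0641 kW


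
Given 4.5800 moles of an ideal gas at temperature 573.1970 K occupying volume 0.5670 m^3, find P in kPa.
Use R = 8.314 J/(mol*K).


P = nRT/V = 4.5800 * 8.314 * 573.1970 / 0.5670
= 21826.2641 / 0.5670 = 38494.2930 Pa = 38.4943 kPa

38.4943 kPa


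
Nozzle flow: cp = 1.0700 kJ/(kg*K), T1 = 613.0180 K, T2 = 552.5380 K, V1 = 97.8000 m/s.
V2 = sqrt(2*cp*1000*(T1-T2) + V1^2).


dT = 60.4800 K
2*cp*1000*dT = 129427.2000
V1^2 = 9564.8400
V2 = sqrt(138992.0400) = 372.8164 m/s

372.8164 m/s


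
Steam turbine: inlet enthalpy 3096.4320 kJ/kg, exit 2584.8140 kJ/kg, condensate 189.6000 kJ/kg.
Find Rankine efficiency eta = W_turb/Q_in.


W = 511.6180 kJ/kg
Q_in = 2906.8320 kJ/kg
eta = 0.1760 = 17.6005%

eta = 17.6005%


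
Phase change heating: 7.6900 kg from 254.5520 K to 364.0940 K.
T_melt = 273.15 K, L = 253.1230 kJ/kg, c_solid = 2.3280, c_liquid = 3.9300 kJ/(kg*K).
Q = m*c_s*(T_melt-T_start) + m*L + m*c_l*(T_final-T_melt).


Q1 (sensible, solid) = 7.6900 * 2.3280 * 18.5980 = 332.9473 kJ
Q2 (latent) = 7.6900 * 253.1230 = 1946.5159 kJ
Q3 (sensible, liquid) = 7.6900 * 3.9300 * 90.9440 = 2748.4823 kJ
Q_total = 5027.9455 kJ

5027.9455 kJ


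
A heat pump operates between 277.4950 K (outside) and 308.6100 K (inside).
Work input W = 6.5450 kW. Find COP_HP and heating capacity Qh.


COP = 308.6100 / 31.1150 = 9.9184
Qh = 9.9184 * 6.5450 = 64.9157 kW

COP = 9.9184, Qh = 64.9157 kW


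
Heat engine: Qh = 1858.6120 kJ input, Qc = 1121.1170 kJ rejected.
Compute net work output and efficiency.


W = 1858.6120 - 1121.1170 = 737.4950 kJ
eta = 737.4950 / 1858.6120 = 0.3968 = 39.6799%

W = 737.4950 kJ, eta = 39.6799%


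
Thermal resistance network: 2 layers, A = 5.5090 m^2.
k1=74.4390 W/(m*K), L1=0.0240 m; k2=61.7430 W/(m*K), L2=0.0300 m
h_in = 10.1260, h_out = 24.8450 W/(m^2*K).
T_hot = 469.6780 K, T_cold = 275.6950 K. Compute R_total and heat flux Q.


R_conv_in = 1/(10.1260*5.5090) = 0.0179
R_1 = 0.0240/(74.4390*5.5090) = 5.8525e-05
R_2 = 0.0300/(61.7430*5.5090) = 8.8198e-05
R_conv_out = 1/(24.8450*5.5090) = 0.0073
R_total = 0.0254 K/W
Q = 193.9830 / 0.0254 = 7643.4119 W

R_total = 0.0254 K/W, Q = 7643.4119 W


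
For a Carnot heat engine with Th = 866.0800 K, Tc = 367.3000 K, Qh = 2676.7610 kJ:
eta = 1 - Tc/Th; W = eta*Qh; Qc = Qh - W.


eta = 1 - 367.3000/866.0800 = 0.5759
W = 0.5759 * 2676.7610 = 1541.5607 kJ
Qc = 2676.7610 - 1541.5607 = 1135.2003 kJ

eta = 57.5905%, W = 1541.5607 kJ, Qc = 1135.2003 kJ


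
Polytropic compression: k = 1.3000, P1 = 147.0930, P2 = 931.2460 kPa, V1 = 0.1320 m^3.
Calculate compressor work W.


(k-1)/k = 0.2308
(P2/P1)^exp = 1.5309
W = 4.3333 * 147.0930 * 0.1320 * (1.5309 - 1) = 44.6709 kJ

44.6709 kJ


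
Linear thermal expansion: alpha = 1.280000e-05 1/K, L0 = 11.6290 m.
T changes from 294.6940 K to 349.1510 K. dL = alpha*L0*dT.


dT = 54.4570 K
dL = 1.280000e-05 * 11.6290 * 54.4570 = 0.008106 m
L_final = 11.637106 m

dL = 0.008106 m


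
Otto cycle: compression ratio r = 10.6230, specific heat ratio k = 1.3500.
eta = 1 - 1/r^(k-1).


r^(k-1) = 2.2866
eta = 1 - 1/2.2866 = 0.5627 = 56.2666%

56.2666%


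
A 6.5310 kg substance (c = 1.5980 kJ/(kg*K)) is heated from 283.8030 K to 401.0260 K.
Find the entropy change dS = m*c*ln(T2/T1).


T2/T1 = 1.4130
ln(T2/T1) = 0.3457
dS = 6.5310 * 1.5980 * 0.3457 = 3.6084 kJ/K

3.6084 kJ/K


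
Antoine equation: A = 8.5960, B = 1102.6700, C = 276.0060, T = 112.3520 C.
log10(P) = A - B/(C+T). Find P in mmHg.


C+T = 388.3580
B/(C+T) = 2.8393
log10(P) = 8.5960 - 2.8393 = 5.7567
P = 10^5.7567 = 571066.6377 mmHg

571066.6377 mmHg


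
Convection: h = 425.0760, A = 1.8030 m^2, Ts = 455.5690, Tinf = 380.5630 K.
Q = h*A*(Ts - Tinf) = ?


dT = 75.0060 K
Q = 425.0760 * 1.8030 * 75.0060 = 57485.5006 W

57485.5006 W


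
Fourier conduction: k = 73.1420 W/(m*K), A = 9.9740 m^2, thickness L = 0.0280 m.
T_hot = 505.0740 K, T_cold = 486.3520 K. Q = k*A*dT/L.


dT = 18.7220 K
Q = 73.1420 * 9.9740 * 18.7220 / 0.0280 = 487787.2058 W

487787.2058 W


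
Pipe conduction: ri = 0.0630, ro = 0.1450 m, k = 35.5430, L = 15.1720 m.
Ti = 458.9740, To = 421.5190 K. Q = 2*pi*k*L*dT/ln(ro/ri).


dT = 37.4550 K
ln(ro/ri) = 0.8336
Q = 2*pi*35.5430*15.1720*37.4550 / 0.8336 = 152240.2162 W

152240.2162 W


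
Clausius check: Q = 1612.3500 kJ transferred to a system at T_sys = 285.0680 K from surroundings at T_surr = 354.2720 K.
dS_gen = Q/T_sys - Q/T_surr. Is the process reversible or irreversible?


dS_sys = 1612.3500/285.0680 = 5.6560 kJ/K
dS_surr = -1612.3500/354.2720 = -4.5512 kJ/K
dS_gen = 5.6560 - 4.5512 = 1.1049 kJ/K (irreversible)

dS_gen = 1.1049 kJ/K, irreversible


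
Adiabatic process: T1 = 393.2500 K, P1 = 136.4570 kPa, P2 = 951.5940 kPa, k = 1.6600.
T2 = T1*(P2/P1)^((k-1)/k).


(k-1)/k = 0.3976
(P2/P1)^exp = 2.1645
T2 = 393.2500 * 2.1645 = 851.1746 K

851.1746 K


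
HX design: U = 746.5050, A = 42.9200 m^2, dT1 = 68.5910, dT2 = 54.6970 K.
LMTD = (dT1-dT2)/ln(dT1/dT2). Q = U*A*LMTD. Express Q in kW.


LMTD = 61.3821 K
Q = 746.5050 * 42.9200 * 61.3821 = 1966683.5972 W = 1966.6836 kW

1966.6836 kW


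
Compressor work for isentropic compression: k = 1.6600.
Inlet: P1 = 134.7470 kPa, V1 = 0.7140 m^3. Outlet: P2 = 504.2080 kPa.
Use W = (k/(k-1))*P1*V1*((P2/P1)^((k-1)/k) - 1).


(k-1)/k = 0.3976
(P2/P1)^exp = 1.6899
W = 2.5152 * 134.7470 * 0.7140 * (1.6899 - 1) = 166.9374 kJ

166.9374 kJ


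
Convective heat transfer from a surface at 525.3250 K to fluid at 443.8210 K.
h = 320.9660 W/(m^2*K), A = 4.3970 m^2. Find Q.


dT = 81.5040 K
Q = 320.9660 * 4.3970 * 81.5040 = 115025.5766 W

115025.5766 W


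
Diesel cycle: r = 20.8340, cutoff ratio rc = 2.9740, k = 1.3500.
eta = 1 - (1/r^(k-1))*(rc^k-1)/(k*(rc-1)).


r^(k-1) = 2.8945
rc^k = 4.3552
eta = 0.5650 = 56.5019%

56.5019%


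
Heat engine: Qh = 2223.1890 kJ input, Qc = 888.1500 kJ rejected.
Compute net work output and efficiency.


W = 2223.1890 - 888.1500 = 1335.0390 kJ
eta = 1335.0390 / 2223.1890 = 0.6005 = 60.0506%

W = 1335.0390 kJ, eta = 60.0506%


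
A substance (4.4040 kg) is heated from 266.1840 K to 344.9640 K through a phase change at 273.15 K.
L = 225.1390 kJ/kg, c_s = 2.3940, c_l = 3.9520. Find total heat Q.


Q1 (sensible, solid) = 4.4040 * 2.3940 * 6.9660 = 73.4438 kJ
Q2 (latent) = 4.4040 * 225.1390 = 991.5122 kJ
Q3 (sensible, liquid) = 4.4040 * 3.9520 * 71.8140 = 1249.8945 kJ
Q_total = 2314.8504 kJ

2314.8504 kJ


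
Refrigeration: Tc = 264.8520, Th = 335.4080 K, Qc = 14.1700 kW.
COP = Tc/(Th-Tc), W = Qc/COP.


COP = 264.8520 / 70.5560 = 3.7538
W = 14.1700 / 3.7538 = 3.7749 kW

COP = 3.7538, W = 3.7749 kW


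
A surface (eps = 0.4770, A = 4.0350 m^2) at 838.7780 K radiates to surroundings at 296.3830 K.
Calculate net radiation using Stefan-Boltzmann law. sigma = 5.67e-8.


T^4 = 4.9498e+11
Tsurr^4 = 7.7164e+09
Q = 0.4770 * 5.67e-8 * 4.0350 * 4.8726e+11 = 53175.2391 W

53175.2391 W


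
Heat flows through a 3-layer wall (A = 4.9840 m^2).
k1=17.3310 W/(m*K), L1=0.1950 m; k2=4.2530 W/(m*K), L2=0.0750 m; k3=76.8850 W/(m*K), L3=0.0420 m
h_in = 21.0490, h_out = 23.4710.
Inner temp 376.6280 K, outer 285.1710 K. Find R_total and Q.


R_conv_in = 1/(21.0490*4.9840) = 0.0095
R_1 = 0.1950/(17.3310*4.9840) = 0.0023
R_2 = 0.0750/(4.2530*4.9840) = 0.0035
R_3 = 0.0420/(76.8850*4.9840) = 0.0001
R_conv_out = 1/(23.4710*4.9840) = 0.0085
R_total = 0.0240 K/W
Q = 91.4570 / 0.0240 = 3812.9282 W

R_total = 0.0240 K/W, Q = 3812.9282 W


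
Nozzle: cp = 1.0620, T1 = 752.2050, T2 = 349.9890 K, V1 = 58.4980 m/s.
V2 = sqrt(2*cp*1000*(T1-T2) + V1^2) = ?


dT = 402.2160 K
2*cp*1000*dT = 854306.7840
V1^2 = 3422.0160
V2 = sqrt(857728.8000) = 926.1365 m/s

926.1365 m/s


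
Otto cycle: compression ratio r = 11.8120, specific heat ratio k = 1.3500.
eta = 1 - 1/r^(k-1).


r^(k-1) = 2.3731
eta = 1 - 1/2.3731 = 0.5786 = 57.8608%

57.8608%


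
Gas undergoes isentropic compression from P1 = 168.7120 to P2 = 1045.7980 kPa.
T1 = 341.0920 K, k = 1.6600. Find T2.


(k-1)/k = 0.3976
(P2/P1)^exp = 2.0654
T2 = 341.0920 * 2.0654 = 704.5034 K

704.5034 K


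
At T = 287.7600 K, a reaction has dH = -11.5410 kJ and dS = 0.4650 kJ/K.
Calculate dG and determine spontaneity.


T*dS = 287.7600 * 0.4650 = 133.8084 kJ
dG = -11.5410 - 133.8084 = -145.3494 kJ (spontaneous)

dG = -145.3494 kJ, spontaneous


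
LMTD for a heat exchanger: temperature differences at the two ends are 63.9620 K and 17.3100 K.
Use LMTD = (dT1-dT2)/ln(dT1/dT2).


dT1/dT2 = 3.6951
ln(dT1/dT2) = 1.3070
LMTD = 46.6520 / 1.3070 = 35.6938 K

35.6938 K


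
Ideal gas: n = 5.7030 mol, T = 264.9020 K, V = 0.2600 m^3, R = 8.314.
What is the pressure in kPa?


P = nRT/V = 5.7030 * 8.314 * 264.9020 / 0.2600
= 12560.2600 / 0.2600 = 48308.6923 Pa = 48.3087 kPa

48.3087 kPa


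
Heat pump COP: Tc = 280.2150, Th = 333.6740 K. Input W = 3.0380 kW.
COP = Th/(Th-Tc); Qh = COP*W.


COP = 333.6740 / 53.4590 = 6.2417
Qh = 6.2417 * 3.0380 = 18.9622 kW

COP = 6.2417, Qh = 18.9622 kW


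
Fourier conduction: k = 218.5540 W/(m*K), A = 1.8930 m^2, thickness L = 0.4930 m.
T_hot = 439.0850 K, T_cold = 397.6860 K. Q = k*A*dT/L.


dT = 41.3990 K
Q = 218.5540 * 1.8930 * 41.3990 / 0.4930 = 34741.7991 W

34741.7991 W


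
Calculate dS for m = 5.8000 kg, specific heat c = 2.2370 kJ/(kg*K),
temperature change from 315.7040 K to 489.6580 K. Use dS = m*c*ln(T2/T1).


T2/T1 = 1.5510
ln(T2/T1) = 0.4389
dS = 5.8000 * 2.2370 * 0.4389 = 5.6946 kJ/K

5.6946 kJ/K


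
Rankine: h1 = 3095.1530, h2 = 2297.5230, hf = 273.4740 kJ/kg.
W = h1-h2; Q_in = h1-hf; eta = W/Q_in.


W = 797.6300 kJ/kg
Q_in = 2821.6790 kJ/kg
eta = 0.2827 = 28.2679%

eta = 28.2679%


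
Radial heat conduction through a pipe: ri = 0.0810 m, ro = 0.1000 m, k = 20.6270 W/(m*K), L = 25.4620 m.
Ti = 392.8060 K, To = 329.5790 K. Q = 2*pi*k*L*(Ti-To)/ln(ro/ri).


dT = 63.2270 K
ln(ro/ri) = 0.2107
Q = 2*pi*20.6270*25.4620*63.2270 / 0.2107 = 990154.9056 W

990154.9056 W


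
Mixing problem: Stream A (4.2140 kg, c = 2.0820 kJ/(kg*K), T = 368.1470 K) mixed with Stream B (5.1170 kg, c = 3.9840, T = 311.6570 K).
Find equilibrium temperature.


num = 9583.4349
den = 29.1597
Tf = 328.6537 K

328.6537 K


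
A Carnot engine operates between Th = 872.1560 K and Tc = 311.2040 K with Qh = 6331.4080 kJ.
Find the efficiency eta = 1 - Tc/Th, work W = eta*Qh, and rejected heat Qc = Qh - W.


eta = 1 - 311.2040/872.1560 = 0.6432
W = 0.6432 * 6331.4080 = 4072.2256 kJ
Qc = 6331.4080 - 4072.2256 = 2259.1824 kJ

eta = 64.3179%, W = 4072.2256 kJ, Qc = 2259.1824 kJ


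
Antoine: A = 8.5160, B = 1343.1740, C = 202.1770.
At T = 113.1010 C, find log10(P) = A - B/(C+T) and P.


C+T = 315.2780
B/(C+T) = 4.2603
log10(P) = 8.5160 - 4.2603 = 4.2557
P = 10^4.2557 = 18018.3669 mmHg

18018.3669 mmHg


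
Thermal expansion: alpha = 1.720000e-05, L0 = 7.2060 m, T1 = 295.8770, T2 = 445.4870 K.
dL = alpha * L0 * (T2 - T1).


dT = 149.6100 K
dL = 1.720000e-05 * 7.2060 * 149.6100 = 0.018543 m
L_final = 7.224543 m

dL = 0.018543 m


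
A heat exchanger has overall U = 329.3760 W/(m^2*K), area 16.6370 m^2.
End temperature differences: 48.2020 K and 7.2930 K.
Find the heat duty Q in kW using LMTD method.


LMTD = 21.6623 K
Q = 329.3760 * 16.6370 * 21.6623 = 118705.8630 W = 118.7059 kW

118.7059 kW


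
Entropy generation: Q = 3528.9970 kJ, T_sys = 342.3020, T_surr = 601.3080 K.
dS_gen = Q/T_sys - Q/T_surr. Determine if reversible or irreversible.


dS_sys = 3528.9970/342.3020 = 10.3096 kJ/K
dS_surr = -3528.9970/601.3080 = -5.8689 kJ/K
dS_gen = 10.3096 - 5.8689 = 4.4407 kJ/K (irreversible)

dS_gen = 4.4407 kJ/K, irreversible


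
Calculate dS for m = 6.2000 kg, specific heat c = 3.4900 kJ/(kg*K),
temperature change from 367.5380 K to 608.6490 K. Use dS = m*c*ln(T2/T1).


T2/T1 = 1.6560
ln(T2/T1) = 0.5044
dS = 6.2000 * 3.4900 * 0.5044 = 10.9145 kJ/K

10.9145 kJ/K


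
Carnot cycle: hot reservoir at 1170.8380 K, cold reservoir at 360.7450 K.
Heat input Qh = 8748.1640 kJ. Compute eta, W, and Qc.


eta = 1 - 360.7450/1170.8380 = 0.6919
W = 0.6919 * 8748.1640 = 6052.7814 kJ
Qc = 8748.1640 - 6052.7814 = 2695.3826 kJ

eta = 69.1892%, W = 6052.7814 kJ, Qc = 2695.3826 kJ


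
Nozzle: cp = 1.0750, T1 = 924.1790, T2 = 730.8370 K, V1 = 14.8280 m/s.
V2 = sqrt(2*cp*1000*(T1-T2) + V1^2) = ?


dT = 193.3420 K
2*cp*1000*dT = 415685.3000
V1^2 = 219.8696
V2 = sqrt(415905.1696) = 644.9071 m/s

644.9071 m/s


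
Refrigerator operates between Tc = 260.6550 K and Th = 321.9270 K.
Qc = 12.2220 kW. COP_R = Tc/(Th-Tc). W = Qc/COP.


COP = 260.6550 / 61.2720 = 4.2541
W = 12.2220 / 4.2541 = 2.8730 kW

COP = 4.2541, W = 2.8730 kW


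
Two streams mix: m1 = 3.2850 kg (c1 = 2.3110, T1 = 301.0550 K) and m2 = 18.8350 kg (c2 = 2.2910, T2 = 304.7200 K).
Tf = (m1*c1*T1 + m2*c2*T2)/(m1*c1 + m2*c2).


num = 15434.4678
den = 50.7426
Tf = 304.1717 K

304.1717 K


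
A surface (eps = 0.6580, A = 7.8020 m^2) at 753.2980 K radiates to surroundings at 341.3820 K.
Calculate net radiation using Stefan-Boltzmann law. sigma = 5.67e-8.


T^4 = 3.2201e+11
Tsurr^4 = 1.3582e+10
Q = 0.6580 * 5.67e-8 * 7.8020 * 3.0843e+11 = 89777.3036 W

89777.3036 W


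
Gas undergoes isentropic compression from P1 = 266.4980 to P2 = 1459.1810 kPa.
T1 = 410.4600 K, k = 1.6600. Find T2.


(k-1)/k = 0.3976
(P2/P1)^exp = 1.9660
T2 = 410.4600 * 1.9660 = 806.9704 K

806.9704 K


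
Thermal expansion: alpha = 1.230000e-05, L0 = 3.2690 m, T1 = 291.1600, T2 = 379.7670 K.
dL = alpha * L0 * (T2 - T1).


dT = 88.6070 K
dL = 1.230000e-05 * 3.2690 * 88.6070 = 0.003563 m
L_final = 3.272563 m

dL = 0.003563 m


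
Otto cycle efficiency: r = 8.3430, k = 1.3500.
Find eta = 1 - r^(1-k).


r^(k-1) = 2.1012
eta = 1 - 1/2.1012 = 0.5241 = 52.4076%

52.4076%


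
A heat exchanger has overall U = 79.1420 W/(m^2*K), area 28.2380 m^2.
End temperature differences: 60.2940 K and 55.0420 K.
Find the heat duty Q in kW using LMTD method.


LMTD = 57.6281 K
Q = 79.1420 * 28.2380 * 57.6281 = 128787.9986 W = 128.7880 kW

128.7880 kW


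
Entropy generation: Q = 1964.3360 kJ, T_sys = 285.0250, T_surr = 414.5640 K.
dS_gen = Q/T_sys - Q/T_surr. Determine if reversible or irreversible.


dS_sys = 1964.3360/285.0250 = 6.8918 kJ/K
dS_surr = -1964.3360/414.5640 = -4.7383 kJ/K
dS_gen = 6.8918 - 4.7383 = 2.1535 kJ/K (irreversible)

dS_gen = 2.1535 kJ/K, irreversible


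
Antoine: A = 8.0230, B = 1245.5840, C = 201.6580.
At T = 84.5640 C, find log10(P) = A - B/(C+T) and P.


C+T = 286.2220
B/(C+T) = 4.3518
log10(P) = 8.0230 - 4.3518 = 3.6712
P = 10^3.6712 = 4690.1763 mmHg

4690.1763 mmHg


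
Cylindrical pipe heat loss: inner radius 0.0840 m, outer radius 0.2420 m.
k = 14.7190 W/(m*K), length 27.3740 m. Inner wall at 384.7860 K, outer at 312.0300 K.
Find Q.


dT = 72.7560 K
ln(ro/ri) = 1.0581
Q = 2*pi*14.7190*27.3740*72.7560 / 1.0581 = 174072.4120 W

174072.4120 W


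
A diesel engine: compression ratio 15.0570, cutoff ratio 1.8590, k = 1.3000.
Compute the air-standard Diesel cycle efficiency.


r^(k-1) = 2.2559
rc^k = 2.2390
eta = 0.5082 = 50.8153%

50.8153%


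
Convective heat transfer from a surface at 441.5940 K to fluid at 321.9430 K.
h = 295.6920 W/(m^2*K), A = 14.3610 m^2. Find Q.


dT = 119.6510 K
Q = 295.6920 * 14.3610 * 119.6510 = 508089.9324 W

508089.9324 W


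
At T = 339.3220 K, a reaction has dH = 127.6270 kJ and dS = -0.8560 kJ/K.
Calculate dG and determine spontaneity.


T*dS = 339.3220 * -0.8560 = -290.4596 kJ
dG = 127.6270 + 290.4596 = 418.0866 kJ (non-spontaneous)

dG = 418.0866 kJ, non-spontaneous


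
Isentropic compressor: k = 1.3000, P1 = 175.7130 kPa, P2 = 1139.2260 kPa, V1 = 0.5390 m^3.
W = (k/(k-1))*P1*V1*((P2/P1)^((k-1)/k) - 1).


(k-1)/k = 0.2308
(P2/P1)^exp = 1.5394
W = 4.3333 * 175.7130 * 0.5390 * (1.5394 - 1) = 221.3566 kJ

221.3566 kJ


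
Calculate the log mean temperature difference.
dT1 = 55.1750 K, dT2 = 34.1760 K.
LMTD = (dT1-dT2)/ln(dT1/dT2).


dT1/dT2 = 1.6144
ln(dT1/dT2) = 0.4790
LMTD = 20.9990 / 0.4790 = 43.8405 K

43.8405 K


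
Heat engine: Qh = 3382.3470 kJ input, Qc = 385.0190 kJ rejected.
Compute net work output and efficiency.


W = 3382.3470 - 385.0190 = 2997.3280 kJ
eta = 2997.3280 / 3382.3470 = 0.8862 = 88.6168%

W = 2997.3280 kJ, eta = 88.6168%


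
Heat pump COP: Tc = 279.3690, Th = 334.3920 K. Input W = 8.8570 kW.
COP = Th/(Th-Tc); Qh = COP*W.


COP = 334.3920 / 55.0230 = 6.0773
Qh = 6.0773 * 8.8570 = 53.8268 kW

COP = 6.0773, Qh = 53.8268 kW


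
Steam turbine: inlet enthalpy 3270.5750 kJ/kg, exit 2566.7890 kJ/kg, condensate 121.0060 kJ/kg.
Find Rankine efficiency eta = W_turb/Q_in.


W = 703.7860 kJ/kg
Q_in = 3149.5690 kJ/kg
eta = 0.2235 = 22.3455%

eta = 22.3455%


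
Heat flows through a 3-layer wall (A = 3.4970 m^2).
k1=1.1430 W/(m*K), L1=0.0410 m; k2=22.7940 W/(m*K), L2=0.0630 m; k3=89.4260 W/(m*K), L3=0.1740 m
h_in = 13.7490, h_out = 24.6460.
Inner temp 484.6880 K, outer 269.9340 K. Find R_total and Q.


R_conv_in = 1/(13.7490*3.4970) = 0.0208
R_1 = 0.0410/(1.1430*3.4970) = 0.0103
R_2 = 0.0630/(22.7940*3.4970) = 0.0008
R_3 = 0.1740/(89.4260*3.4970) = 0.0006
R_conv_out = 1/(24.6460*3.4970) = 0.0116
R_total = 0.0440 K/W
Q = 214.7540 / 0.0440 = 4880.1624 W

R_total = 0.0440 K/W, Q = 4880.1624 W


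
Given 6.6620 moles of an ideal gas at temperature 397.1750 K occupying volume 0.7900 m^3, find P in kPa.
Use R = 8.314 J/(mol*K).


P = nRT/V = 6.6620 * 8.314 * 397.1750 / 0.7900
= 21998.6765 / 0.7900 = 27846.4259 Pa = 27.8464 kPa

27.8464 kPa


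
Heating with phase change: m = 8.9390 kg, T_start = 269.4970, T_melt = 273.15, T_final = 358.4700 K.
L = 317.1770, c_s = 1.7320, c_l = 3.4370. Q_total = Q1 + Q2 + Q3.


Q1 (sensible, solid) = 8.9390 * 1.7320 * 3.6530 = 56.5570 kJ
Q2 (latent) = 8.9390 * 317.1770 = 2835.2452 kJ
Q3 (sensible, liquid) = 8.9390 * 3.4370 * 85.3200 = 2621.3156 kJ
Q_total = 5513.1178 kJ

5513.1178 kJ


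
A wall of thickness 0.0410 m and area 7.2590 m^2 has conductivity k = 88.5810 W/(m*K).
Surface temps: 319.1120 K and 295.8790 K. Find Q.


dT = 23.2330 K
Q = 88.5810 * 7.2590 * 23.2330 / 0.0410 = 364366.8104 W

364366.8104 W


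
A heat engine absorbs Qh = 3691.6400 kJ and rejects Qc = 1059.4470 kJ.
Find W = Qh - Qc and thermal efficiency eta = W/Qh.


W = 3691.6400 - 1059.4470 = 2632.1930 kJ
eta = 2632.1930 / 3691.6400 = 0.7130 = 71.3015%

W = 2632.1930 kJ, eta = 71.3015%


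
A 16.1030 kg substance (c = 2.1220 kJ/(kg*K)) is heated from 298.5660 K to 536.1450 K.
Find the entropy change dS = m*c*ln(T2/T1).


T2/T1 = 1.7957
ln(T2/T1) = 0.5854
dS = 16.1030 * 2.1220 * 0.5854 = 20.0039 kJ/K

20.0039 kJ/K


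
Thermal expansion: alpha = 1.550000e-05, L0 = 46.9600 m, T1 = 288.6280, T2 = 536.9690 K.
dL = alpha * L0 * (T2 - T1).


dT = 248.3410 K
dL = 1.550000e-05 * 46.9600 * 248.3410 = 0.180762 m
L_final = 47.140762 m

dL = 0.180762 m


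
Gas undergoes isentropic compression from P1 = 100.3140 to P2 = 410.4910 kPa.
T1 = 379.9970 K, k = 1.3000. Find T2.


(k-1)/k = 0.2308
(P2/P1)^exp = 1.3843
T2 = 379.9970 * 1.3843 = 526.0143 K

526.0143 K


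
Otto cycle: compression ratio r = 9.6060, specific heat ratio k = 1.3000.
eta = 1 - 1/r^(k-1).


r^(k-1) = 1.9713
eta = 1 - 1/1.9713 = 0.4927 = 49.2732%

49.2732%


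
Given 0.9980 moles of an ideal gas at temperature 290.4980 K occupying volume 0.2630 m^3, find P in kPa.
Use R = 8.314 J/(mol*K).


P = nRT/V = 0.9980 * 8.314 * 290.4980 / 0.2630
= 2410.3700 / 0.2630 = 9164.9048 Pa = 9.1649 kPa

9.1649 kPa


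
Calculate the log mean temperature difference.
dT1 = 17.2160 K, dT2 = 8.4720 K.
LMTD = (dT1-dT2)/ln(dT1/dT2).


dT1/dT2 = 2.0321
ln(dT1/dT2) = 0.7091
LMTD = 8.7440 / 0.7091 = 12.3316 K

12.3316 K


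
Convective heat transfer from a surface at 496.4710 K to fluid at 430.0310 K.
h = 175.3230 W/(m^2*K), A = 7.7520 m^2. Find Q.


dT = 66.4400 K
Q = 175.3230 * 7.7520 * 66.4400 = 90298.8629 W

90298.8629 W


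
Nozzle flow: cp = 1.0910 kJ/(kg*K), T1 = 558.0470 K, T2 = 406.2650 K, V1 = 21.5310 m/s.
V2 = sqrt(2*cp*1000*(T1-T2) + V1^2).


dT = 151.7820 K
2*cp*1000*dT = 331188.3240
V1^2 = 463.5840
V2 = sqrt(331651.9080) = 575.8923 m/s

575.8923 m/s


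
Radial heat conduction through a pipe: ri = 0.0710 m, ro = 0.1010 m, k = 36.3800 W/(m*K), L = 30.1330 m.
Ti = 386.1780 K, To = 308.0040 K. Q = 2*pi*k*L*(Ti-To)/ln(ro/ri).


dT = 78.1740 K
ln(ro/ri) = 0.3524
Q = 2*pi*36.3800*30.1330*78.1740 / 0.3524 = 1527781.6455 W

1527781.6455 W


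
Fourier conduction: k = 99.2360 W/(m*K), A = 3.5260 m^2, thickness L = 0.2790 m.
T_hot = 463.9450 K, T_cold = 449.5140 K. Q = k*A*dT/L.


dT = 14.4310 K
Q = 99.2360 * 3.5260 * 14.4310 / 0.2790 = 18098.5500 W

18098.5500 W


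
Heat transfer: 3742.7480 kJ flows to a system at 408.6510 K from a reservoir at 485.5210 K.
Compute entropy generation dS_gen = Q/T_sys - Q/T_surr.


dS_sys = 3742.7480/408.6510 = 9.1588 kJ/K
dS_surr = -3742.7480/485.5210 = -7.7087 kJ/K
dS_gen = 9.1588 - 7.7087 = 1.4501 kJ/K (irreversible)

dS_gen = 1.4501 kJ/K, irreversible


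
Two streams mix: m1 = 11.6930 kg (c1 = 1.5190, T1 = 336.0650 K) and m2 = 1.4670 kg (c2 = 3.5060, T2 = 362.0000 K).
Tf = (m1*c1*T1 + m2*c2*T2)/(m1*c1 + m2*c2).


num = 7830.9499
den = 22.9050
Tf = 341.8887 K

341.8887 K


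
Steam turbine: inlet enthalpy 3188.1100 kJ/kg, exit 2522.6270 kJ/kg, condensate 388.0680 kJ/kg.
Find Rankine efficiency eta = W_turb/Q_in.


W = 665.4830 kJ/kg
Q_in = 2800.0420 kJ/kg
eta = 0.2377 = 23.7669%

eta = 23.7669%


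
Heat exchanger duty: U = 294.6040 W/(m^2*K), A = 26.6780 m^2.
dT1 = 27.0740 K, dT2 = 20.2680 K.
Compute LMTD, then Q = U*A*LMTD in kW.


LMTD = 23.5070 K
Q = 294.6040 * 26.6780 * 23.5070 = 184752.1183 W = 184.7521 kW

184.7521 kW


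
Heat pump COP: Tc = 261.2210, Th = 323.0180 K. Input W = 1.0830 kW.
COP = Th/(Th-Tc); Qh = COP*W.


COP = 323.0180 / 61.7970 = 5.2271
Qh = 5.2271 * 1.0830 = 5.6609 kW

COP = 5.2271, Qh = 5.6609 kW


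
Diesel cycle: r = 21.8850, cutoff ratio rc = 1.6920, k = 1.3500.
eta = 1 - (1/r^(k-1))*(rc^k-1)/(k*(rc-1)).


r^(k-1) = 2.9448
rc^k = 2.0340
eta = 0.6242 = 62.4155%

62.4155%


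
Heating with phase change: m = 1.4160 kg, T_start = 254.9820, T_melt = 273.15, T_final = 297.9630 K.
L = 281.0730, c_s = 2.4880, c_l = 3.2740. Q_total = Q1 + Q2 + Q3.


Q1 (sensible, solid) = 1.4160 * 2.4880 * 18.1680 = 64.0060 kJ
Q2 (latent) = 1.4160 * 281.0730 = 397.9994 kJ
Q3 (sensible, liquid) = 1.4160 * 3.2740 * 24.8130 = 115.0327 kJ
Q_total = 577.0380 kJ

577.0380 kJ


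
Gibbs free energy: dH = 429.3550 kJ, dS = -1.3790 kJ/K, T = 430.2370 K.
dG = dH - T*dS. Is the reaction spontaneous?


T*dS = 430.2370 * -1.3790 = -593.2968 kJ
dG = 429.3550 + 593.2968 = 1022.6518 kJ (non-spontaneous)

dG = 1022.6518 kJ, non-spontaneous


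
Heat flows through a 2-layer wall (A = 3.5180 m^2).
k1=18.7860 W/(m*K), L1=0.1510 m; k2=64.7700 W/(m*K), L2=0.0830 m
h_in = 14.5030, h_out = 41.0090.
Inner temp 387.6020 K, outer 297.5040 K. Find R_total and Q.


R_conv_in = 1/(14.5030*3.5180) = 0.0196
R_1 = 0.1510/(18.7860*3.5180) = 0.0023
R_2 = 0.0830/(64.7700*3.5180) = 0.0004
R_conv_out = 1/(41.0090*3.5180) = 0.0069
R_total = 0.0292 K/W
Q = 90.0980 / 0.0292 = 3087.6549 W

R_total = 0.0292 K/W, Q = 3087.6549 W


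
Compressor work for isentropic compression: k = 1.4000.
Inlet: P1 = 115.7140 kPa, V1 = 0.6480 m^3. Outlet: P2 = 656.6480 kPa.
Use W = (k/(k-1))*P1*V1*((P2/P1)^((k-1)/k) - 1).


(k-1)/k = 0.2857
(P2/P1)^exp = 1.6422
W = 3.5000 * 115.7140 * 0.6480 * (1.6422 - 1) = 168.5259 kJ

168.5259 kJ


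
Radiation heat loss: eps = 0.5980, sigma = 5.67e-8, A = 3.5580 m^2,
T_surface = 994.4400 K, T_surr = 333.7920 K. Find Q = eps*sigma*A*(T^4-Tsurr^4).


T^4 = 9.7794e+11
Tsurr^4 = 1.2414e+10
Q = 0.5980 * 5.67e-8 * 3.5580 * 9.6553e+11 = 116481.3566 W

116481.3566 W


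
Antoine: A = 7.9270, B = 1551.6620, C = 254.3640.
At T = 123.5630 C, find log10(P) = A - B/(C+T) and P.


C+T = 377.9270
B/(C+T) = 4.1057
log10(P) = 7.9270 - 4.1057 = 3.8213
P = 10^3.8213 = 6626.4537 mmHg

6626.4537 mmHg


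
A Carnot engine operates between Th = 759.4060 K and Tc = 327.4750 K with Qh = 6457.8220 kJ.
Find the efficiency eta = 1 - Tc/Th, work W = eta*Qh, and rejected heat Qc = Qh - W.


eta = 1 - 327.4750/759.4060 = 0.5688
W = 0.5688 * 6457.8220 = 3673.0465 kJ
Qc = 6457.8220 - 3673.0465 = 2784.7755 kJ

eta = 56.8775%, W = 3673.0465 kJ, Qc = 2784.7755 kJ


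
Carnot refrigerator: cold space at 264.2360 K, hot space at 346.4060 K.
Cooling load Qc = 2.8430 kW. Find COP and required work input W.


COP = 264.2360 / 82.1700 = 3.2157
W = 2.8430 / 3.2157 = 0.8841 kW

COP = 3.2157, W = 0.8841 kW


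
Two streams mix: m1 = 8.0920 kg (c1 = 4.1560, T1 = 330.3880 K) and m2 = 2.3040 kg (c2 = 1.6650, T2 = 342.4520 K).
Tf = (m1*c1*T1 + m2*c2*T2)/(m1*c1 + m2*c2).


num = 12424.7654
den = 37.4665
Tf = 331.6232 K

331.6232 K


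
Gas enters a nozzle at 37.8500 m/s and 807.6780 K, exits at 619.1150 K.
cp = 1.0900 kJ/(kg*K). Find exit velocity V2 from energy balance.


dT = 188.5630 K
2*cp*1000*dT = 411067.3400
V1^2 = 1432.6225
V2 = sqrt(412499.9625) = 642.2616 m/s

642.2616 m/s


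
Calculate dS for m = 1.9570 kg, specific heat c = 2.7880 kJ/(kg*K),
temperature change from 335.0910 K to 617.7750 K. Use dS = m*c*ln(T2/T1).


T2/T1 = 1.8436
ln(T2/T1) = 0.6117
dS = 1.9570 * 2.7880 * 0.6117 = 3.3376 kJ/K

3.3376 kJ/K


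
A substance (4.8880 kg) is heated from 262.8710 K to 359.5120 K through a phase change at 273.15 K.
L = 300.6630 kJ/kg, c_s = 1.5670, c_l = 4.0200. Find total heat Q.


Q1 (sensible, solid) = 4.8880 * 1.5670 * 10.2790 = 78.7320 kJ
Q2 (latent) = 4.8880 * 300.6630 = 1469.6407 kJ
Q3 (sensible, liquid) = 4.8880 * 4.0200 * 86.3620 = 1696.9926 kJ
Q_total = 3245.3653 kJ

3245.3653 kJ


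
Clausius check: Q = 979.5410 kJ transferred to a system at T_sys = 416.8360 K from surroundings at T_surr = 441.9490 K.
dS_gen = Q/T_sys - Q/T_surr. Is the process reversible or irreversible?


dS_sys = 979.5410/416.8360 = 2.3499 kJ/K
dS_surr = -979.5410/441.9490 = -2.2164 kJ/K
dS_gen = 2.3499 - 2.2164 = 0.1335 kJ/K (irreversible)

dS_gen = 0.1335 kJ/K, irreversible


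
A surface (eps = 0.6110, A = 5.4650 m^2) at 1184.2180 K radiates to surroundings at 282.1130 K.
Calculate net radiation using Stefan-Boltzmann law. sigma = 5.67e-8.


T^4 = 1.9666e+12
Tsurr^4 = 6.3342e+09
Q = 0.6110 * 5.67e-8 * 5.4650 * 1.9603e+12 = 371141.9352 W

371141.9352 W


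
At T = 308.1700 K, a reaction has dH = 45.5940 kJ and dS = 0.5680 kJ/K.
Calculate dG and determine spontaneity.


T*dS = 308.1700 * 0.5680 = 175.0406 kJ
dG = 45.5940 - 175.0406 = -129.4466 kJ (spontaneous)

dG = -129.4466 kJ, spontaneous


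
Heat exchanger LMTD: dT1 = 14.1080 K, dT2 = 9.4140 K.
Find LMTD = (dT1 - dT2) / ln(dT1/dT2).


dT1/dT2 = 1.4986
ln(dT1/dT2) = 0.4045
LMTD = 4.6940 / 0.4045 = 11.6032 K

11.6032 K


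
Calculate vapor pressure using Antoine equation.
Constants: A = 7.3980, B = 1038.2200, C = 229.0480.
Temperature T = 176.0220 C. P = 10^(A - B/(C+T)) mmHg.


C+T = 405.0700
B/(C+T) = 2.5631
log10(P) = 7.3980 - 2.5631 = 4.8349
P = 10^4.8349 = 68381.2170 mmHg

68381.2170 mmHg


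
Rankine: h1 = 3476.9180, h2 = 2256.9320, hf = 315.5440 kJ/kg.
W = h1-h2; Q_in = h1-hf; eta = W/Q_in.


W = 1219.9860 kJ/kg
Q_in = 3161.3740 kJ/kg
eta = 0.3859 = 38.5904%

eta = 38.5904%


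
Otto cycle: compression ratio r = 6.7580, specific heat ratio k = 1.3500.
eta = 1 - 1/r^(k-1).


r^(k-1) = 1.9518
eta = 1 - 1/1.9518 = 0.4877 = 48.7654%

48.7654%


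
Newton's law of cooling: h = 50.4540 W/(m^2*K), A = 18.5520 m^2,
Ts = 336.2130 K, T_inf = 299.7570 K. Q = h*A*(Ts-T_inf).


dT = 36.4560 K
Q = 50.4540 * 18.5520 * 36.4560 = 34123.6402 W

34123.6402 W


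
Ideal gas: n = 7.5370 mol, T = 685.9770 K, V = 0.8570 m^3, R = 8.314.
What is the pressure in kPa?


P = nRT/V = 7.5370 * 8.314 * 685.9770 / 0.8570
= 42985.1147 / 0.8570 = 50157.6601 Pa = 50.1577 kPa

50.1577 kPa


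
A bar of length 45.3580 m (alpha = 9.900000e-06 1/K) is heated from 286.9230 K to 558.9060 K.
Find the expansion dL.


dT = 271.9830 K
dL = 9.900000e-06 * 45.3580 * 271.9830 = 0.122132 m
L_final = 45.480132 m

dL = 0.122132 m


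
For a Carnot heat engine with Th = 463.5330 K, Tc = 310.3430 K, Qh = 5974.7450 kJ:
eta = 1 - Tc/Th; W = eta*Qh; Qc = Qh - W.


eta = 1 - 310.3430/463.5330 = 0.3305
W = 0.3305 * 5974.7450 = 1974.5545 kJ
Qc = 5974.7450 - 1974.5545 = 4000.1905 kJ

eta = 33.0483%, W = 1974.5545 kJ, Qc = 4000.1905 kJ


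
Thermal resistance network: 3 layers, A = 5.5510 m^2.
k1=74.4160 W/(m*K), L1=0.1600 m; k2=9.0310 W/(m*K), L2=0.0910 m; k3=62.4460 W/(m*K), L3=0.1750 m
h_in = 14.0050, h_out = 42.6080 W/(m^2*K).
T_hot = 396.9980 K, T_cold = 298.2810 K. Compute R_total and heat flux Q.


R_conv_in = 1/(14.0050*5.5510) = 0.0129
R_1 = 0.1600/(74.4160*5.5510) = 0.0004
R_2 = 0.0910/(9.0310*5.5510) = 0.0018
R_3 = 0.1750/(62.4460*5.5510) = 0.0005
R_conv_out = 1/(42.6080*5.5510) = 0.0042
R_total = 0.0198 K/W
Q = 98.7170 / 0.0198 = 4986.0727 W

R_total = 0.0198 K/W, Q = 4986.0727 W


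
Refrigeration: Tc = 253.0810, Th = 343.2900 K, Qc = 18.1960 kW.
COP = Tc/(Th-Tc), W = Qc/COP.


COP = 253.0810 / 90.2090 = 2.8055
W = 18.1960 / 2.8055 = 6.4858 kW

COP = 2.8055, W = 6.4858 kW


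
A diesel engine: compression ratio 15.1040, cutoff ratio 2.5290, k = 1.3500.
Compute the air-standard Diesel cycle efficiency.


r^(k-1) = 2.5863
rc^k = 3.4993
eta = 0.5318 = 53.1840%

53.1840%


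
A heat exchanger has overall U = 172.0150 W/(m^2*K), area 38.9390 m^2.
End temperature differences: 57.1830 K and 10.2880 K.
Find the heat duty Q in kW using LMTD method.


LMTD = 27.3396 K
Q = 172.0150 * 38.9390 * 27.3396 = 183123.0504 W = 183.1231 kW

183.1231 kW


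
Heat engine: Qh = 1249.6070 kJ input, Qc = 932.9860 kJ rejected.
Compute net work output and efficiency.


W = 1249.6070 - 932.9860 = 316.6210 kJ
eta = 316.6210 / 1249.6070 = 0.2534 = 25.3376%

W = 316.6210 kJ, eta = 25.3376%


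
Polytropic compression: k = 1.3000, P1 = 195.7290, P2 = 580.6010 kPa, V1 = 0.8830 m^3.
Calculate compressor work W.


(k-1)/k = 0.2308
(P2/P1)^exp = 1.2852
W = 4.3333 * 195.7290 * 0.8830 * (1.2852 - 1) = 213.6015 kJ

213.6015 kJ


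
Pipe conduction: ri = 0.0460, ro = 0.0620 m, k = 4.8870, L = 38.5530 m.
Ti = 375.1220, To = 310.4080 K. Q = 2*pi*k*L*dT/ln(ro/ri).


dT = 64.7140 K
ln(ro/ri) = 0.2985
Q = 2*pi*4.8870*38.5530*64.7140 / 0.2985 = 256651.9073 W

256651.9073 W


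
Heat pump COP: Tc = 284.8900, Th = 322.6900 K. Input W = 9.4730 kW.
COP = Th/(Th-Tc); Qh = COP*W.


COP = 322.6900 / 37.8000 = 8.5368
Qh = 8.5368 * 9.4730 = 80.8688 kW

COP = 8.5368, Qh = 80.8688 kW


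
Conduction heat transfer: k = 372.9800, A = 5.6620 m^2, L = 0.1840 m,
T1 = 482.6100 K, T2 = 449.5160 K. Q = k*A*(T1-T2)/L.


dT = 33.0940 K
Q = 372.9800 * 5.6620 * 33.0940 / 0.1840 = 379827.8885 W

379827.8885 W


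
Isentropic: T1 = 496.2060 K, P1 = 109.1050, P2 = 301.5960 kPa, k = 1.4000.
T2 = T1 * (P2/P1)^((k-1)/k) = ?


(k-1)/k = 0.2857
(P2/P1)^exp = 1.3371
T2 = 496.2060 * 1.3371 = 663.4802 K

663.4802 K


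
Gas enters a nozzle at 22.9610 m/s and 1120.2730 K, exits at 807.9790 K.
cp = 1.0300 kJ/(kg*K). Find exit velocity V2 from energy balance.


dT = 312.2940 K
2*cp*1000*dT = 643325.6400
V1^2 = 527.2075
V2 = sqrt(643852.8475) = 802.4044 m/s

802.4044 m/s


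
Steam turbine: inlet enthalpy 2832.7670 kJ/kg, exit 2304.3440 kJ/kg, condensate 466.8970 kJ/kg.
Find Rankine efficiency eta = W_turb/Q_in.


W = 528.4230 kJ/kg
Q_in = 2365.8700 kJ/kg
eta = 0.2234 = 22.3353%

eta = 22.3353%


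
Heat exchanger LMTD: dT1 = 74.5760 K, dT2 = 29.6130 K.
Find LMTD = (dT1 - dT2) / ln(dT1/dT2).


dT1/dT2 = 2.5184
ln(dT1/dT2) = 0.9236
LMTD = 44.9630 / 0.9236 = 48.6821 K

48.6821 K


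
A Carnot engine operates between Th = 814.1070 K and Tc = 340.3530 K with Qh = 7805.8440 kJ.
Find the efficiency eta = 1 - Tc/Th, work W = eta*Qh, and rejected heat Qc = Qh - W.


eta = 1 - 340.3530/814.1070 = 0.5819
W = 0.5819 * 7805.8440 = 4542.4616 kJ
Qc = 7805.8440 - 4542.4616 = 3263.3824 kJ

eta = 58.1931%, W = 4542.4616 kJ, Qc = 3263.3824 kJ


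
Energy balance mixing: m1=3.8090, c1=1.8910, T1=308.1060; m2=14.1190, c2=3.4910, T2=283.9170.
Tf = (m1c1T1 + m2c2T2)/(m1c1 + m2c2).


num = 16213.3386
den = 56.4922
Tf = 287.0011 K

287.0011 K
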